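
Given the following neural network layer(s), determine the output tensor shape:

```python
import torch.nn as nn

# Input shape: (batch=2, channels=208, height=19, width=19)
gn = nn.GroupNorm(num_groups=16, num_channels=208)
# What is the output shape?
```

Input: (2, 208, 19, 19) -> Output: (2, 208, 19, 19)

Answer: (2, 208, 19, 19)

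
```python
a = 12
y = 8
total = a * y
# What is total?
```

Trace:
`a = 12` → a = 12
`y = 8` → y = 8
`total = a * y` → total = 96
So total = 96

Answer: 96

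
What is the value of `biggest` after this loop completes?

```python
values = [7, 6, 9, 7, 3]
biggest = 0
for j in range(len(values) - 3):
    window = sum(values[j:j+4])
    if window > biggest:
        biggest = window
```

Max sum of 4-element window in [7, 6, 9, 7, 3]
`biggest` takes the values: 0 → 29

Answer: 29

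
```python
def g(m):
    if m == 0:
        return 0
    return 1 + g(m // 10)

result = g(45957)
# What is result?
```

Count of digits of 45957: 5

Answer: 5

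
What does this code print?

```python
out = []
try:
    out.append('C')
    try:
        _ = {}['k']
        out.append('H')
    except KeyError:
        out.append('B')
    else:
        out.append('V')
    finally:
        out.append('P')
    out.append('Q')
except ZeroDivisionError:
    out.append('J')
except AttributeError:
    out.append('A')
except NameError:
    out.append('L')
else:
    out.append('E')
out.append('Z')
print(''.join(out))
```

Execution trace: 'C' (try body) → 'B' (inner except KeyError) → 'P' (inner finally) → 'Q' (try body, no exception) → 'E' (else) → 'Z' (after the try/except). Output: CBPQEZ

Answer: CBPQEZ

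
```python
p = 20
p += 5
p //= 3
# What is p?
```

Trace:
`p = 20` → p = 20
`p += 5` → p = 25
`p //= 3` → p = 8
So p = 8

Answer: 8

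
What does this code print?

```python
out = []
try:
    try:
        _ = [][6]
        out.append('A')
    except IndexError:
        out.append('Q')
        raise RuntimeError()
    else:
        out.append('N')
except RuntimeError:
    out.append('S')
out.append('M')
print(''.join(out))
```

Execution trace: 'Q' (inner except IndexError) → 'S' (outer except RuntimeError) → 'M' (after the try/except). Output: QSM

Answer: QSM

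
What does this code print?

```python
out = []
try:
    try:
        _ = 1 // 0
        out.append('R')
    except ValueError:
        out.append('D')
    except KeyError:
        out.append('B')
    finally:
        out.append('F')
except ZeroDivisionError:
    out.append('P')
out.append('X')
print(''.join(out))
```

Execution trace: 'F' (inner finally) → 'P' (outer except ZeroDivisionError) → 'X' (after the try/except). Output: FPX

Answer: FPX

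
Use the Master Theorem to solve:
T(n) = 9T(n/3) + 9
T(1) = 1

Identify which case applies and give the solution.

a=9, b=3, f(n)=9. log_3(9) = 2. Since c=0 < 2, Case 1 applies: T(n) = Θ(n^log_b(a)) = O(n^2).

Answer: O(n^2) - Case 1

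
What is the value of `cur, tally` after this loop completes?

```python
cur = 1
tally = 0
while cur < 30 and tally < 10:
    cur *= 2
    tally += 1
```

Double until >= 30 or 10 iterations
`cur, tally` takes the values: (1, 0) → (2, 0) → (2, 1) → (4, 1) → (4, 2) → (8, 2) → (8, 3) → (16, 3) → (16, 4) → (32, 4) → (32, 5)

Answer: 32, 5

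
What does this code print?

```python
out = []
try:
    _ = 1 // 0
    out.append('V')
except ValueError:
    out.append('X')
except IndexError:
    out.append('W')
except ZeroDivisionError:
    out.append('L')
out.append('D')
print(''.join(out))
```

Execution trace: 'L' (except ZeroDivisionError) → 'D' (after the try/except). Output: LD

Answer: LD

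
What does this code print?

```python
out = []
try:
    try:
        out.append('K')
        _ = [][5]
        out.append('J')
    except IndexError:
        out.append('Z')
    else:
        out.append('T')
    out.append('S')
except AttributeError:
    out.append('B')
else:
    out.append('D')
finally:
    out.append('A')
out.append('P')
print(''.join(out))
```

Execution trace: 'K' (inner try body) → 'Z' (inner except IndexError) → 'S' (try body, no exception) → 'D' (else) → 'A' (finally) → 'P' (after the try/except). Output: KZSDAP

Answer: KZSDAP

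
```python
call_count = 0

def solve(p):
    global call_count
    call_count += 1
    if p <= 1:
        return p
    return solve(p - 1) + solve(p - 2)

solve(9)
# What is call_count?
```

Calls(p) = 1 + Calls(p-1) + Calls(p-2); Calls(0)=Calls(1)=1. For p=9 this gives 109.

Answer: 109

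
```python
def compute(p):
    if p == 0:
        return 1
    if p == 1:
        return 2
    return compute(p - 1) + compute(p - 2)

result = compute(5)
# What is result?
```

Build up from base cases: compute(0)=1, compute(1)=2, compute(2)=3, compute(3)=5, compute(4)=8, compute(5)=13

Answer: 13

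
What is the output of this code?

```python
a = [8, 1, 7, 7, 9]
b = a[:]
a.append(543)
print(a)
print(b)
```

Key concept: slice [:] creates copy.
Step by step:
`a = [8, 1, 7, 7, 9]` → a = [8, 1, 7, 7, 9]
`b = a[:]` → b = [8, 1, 7, 7, 9]
`a.append(543)` → a = [8, 1, 7, 7, 9, 543]
`print(a)` → prints [8, 1, 7, 7, 9, 543]
`print(b)` → prints [8, 1, 7, 7, 9]

Answer:
[8, 1, 7, 7, 9, 543]
[8, 1, 7, 7, 9]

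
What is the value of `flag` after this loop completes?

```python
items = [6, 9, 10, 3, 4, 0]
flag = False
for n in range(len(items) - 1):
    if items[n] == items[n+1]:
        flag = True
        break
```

Check consecutive duplicates in [6, 9, 10, 3, 4, 0]
`flag` takes the values: False

Answer: False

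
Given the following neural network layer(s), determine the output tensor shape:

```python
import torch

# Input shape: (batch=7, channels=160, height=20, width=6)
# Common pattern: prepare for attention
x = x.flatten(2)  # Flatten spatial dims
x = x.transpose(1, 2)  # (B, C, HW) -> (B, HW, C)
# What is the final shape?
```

Input: (7, 160, 20, 6) -> after flatten(2): (7, 160, 120) -> Output: (7, 120, 160)

Answer: (7, 120, 160)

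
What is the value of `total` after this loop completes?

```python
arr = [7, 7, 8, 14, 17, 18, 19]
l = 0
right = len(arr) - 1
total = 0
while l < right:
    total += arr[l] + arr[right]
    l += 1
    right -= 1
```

Sum of pairs from ends
`total` takes the values: 0 → 26 → 51 → 76

Answer: 76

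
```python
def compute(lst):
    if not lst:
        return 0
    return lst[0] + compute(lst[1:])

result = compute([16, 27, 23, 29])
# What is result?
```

16 + 27 + 23 + 29 + 0 = 95

Answer: 95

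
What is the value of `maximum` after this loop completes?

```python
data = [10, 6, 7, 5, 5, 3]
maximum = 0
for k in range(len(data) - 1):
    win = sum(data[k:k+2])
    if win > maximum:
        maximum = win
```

Max sum of 2-element window in [10, 6, 7, 5, 5, 3]
`maximum` takes the values: 0 → 16

Answer: 16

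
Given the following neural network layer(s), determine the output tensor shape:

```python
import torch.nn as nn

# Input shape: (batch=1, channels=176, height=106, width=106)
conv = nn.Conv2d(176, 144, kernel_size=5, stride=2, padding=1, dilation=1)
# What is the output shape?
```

Input: (1, 176, 106, 106) -> Output: (1, 144, 52, 52)

Answer: (1, 144, 52, 52)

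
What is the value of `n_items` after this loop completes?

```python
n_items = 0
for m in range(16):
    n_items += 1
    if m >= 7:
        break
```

Loop breaks when m reaches 7, n_items is 8
`n_items` takes the values: 0 → 1 → 2 → 3 → 4 → 5 → 6 → 7 → 8

Answer: 8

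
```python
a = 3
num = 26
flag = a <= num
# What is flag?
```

Trace:
`a = 3` → a = 3
`num = 26` → num = 26
`flag = a <= num` → flag = True
So flag = True

Answer: True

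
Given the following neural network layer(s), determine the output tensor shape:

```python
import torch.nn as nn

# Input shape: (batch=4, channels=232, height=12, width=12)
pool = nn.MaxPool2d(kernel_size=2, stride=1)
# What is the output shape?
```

Input: (4, 232, 12, 12) -> Output: (4, 232, 11, 11)

Answer: (4, 232, 11, 11)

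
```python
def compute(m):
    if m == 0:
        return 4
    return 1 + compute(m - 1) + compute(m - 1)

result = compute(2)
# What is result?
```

compute(m) = 1 + 2·compute(m-1), compute(0)=4. Closed form: (4+1)·2^2 - 1 = 19.

Answer: 19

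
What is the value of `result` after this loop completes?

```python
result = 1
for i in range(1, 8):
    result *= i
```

7! = 5040
`result` takes the values: 1 → 2 → 6 → 24 → 120 → 720 → 5040

Answer: 5040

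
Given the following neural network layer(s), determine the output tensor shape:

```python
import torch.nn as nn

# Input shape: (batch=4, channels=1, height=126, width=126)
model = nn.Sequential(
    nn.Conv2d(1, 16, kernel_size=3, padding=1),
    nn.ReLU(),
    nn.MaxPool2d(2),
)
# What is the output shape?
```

Input: (4, 1, 126, 126) -> after Conv2d: (4, 16, 126, 126) -> after ReLU: (4, 16, 126, 126) -> Output: (4, 16, 63, 63)

Answer: (4, 16, 63, 63)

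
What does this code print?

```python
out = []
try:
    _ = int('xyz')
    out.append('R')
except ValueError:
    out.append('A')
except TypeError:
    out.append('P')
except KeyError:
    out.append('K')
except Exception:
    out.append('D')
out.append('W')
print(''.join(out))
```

Execution trace: 'A' (except ValueError) → 'W' (after the try/except). Output: AW

Answer: AW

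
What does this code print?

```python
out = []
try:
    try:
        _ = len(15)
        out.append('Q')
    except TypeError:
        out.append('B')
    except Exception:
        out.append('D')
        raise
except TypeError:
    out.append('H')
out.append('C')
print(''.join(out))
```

Execution trace: 'B' (inner except TypeError) → 'C' (after the try/except). Output: BC

Answer: BC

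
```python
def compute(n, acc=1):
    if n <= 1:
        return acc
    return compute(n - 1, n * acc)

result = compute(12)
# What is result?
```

Accumulator trace (n, acc): (12, 1) -> (11, 12) -> (10, 132) -> (9, 1320) -> (8, 11880) -> (7, 95040) -> (6, 665280) -> (5, 3991680) -> (4, 19958400) -> (3, 79833600) -> (2, 239500800) -> (1, 479001600) -> return 479001600

Answer: 479001600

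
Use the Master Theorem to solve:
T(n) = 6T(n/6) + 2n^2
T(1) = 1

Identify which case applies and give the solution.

a=6, b=6, f(n)=2n^2. log_6(6) = 1. Since c=2 > 1 and the regularity condition holds (6(n/6)^2 = (6/6^2)n^2 with 6/6^2 < 1), Case 3 applies: T(n) = Θ(f(n)) = O(n^2).

Answer: O(n^2) - Case 3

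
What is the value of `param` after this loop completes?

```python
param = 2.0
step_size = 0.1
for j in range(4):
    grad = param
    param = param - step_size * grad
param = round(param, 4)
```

Gradient descent: w = 2.0 * (1 - 0.1)^4
`param` takes the values: 2.0 → 1.8 → 1.62 → 1.458 → 1.3122

Answer: 1.3122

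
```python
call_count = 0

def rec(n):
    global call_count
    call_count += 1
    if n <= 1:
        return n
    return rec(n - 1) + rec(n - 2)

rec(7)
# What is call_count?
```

Calls(n) = 1 + Calls(n-1) + Calls(n-2); Calls(0)=Calls(1)=1. For n=7 this gives 41.

Answer: 41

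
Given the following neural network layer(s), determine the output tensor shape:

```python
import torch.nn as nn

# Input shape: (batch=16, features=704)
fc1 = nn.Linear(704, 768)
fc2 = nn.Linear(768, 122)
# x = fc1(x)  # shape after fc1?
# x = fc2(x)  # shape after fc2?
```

Input: (16, 704) -> after fc1: (16, 768) -> Output: (16, 122)

Answer: (16, 122)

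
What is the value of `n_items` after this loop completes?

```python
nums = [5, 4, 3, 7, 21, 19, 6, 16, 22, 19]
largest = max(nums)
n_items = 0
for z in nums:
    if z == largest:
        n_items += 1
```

Count of max value 22 in [5, 4, 3, 7, 21, 19, 6, 16, 22, 19]
`n_items` takes the values: 0 → 1

Answer: 1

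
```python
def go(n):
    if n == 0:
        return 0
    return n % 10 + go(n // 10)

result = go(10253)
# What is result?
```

Sum of digits of 10253: 3 + 5 + 2 + 0 + 1 = 11

Answer: 11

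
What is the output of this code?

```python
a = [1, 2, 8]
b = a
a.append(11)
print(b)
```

Key concept: basic list aliasing.
Step by step:
`a = [1, 2, 8]` → a = [1, 2, 8]
`b = a` → b = [1, 2, 8] (same object as a)
`a.append(11)` → a = [1, 2, 8, 11] (same object as b); b = [1, 2, 8, 11] (same object as a)
`print(b)` → prints [1, 2, 8, 11]

Answer: [1, 2, 8, 11]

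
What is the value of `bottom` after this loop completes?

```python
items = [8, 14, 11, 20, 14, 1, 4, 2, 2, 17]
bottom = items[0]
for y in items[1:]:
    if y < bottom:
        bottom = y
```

Minimum of [8, 14, 11, 20, 14, 1, 4, 2, 2, 17]
`bottom` takes the values: 8 → 1

Answer: 1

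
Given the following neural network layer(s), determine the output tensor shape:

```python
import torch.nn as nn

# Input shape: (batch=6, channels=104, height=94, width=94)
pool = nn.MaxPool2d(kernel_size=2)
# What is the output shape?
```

Input: (6, 104, 94, 94) -> Output: (6, 104, 47, 47)

Answer: (6, 104, 47, 47)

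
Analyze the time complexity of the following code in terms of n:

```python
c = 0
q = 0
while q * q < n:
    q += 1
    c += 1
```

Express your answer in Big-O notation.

Each loop level contributes: √n. Multiplying the contributions gives O(√n).

Answer: O(√n)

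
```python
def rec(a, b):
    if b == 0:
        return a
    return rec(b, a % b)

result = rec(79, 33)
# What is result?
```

rec(79, 33) -> rec(33, 13) -> rec(13, 7) -> rec(7, 6) -> rec(6, 1) -> rec(1, 0) -> 1

Answer: 1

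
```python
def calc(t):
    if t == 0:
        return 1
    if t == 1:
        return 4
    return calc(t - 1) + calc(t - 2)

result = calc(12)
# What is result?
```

Build up from base cases: calc(0)=1, calc(1)=4, calc(2)=5, calc(3)=9, calc(4)=14, calc(5)=23, calc(6)=37, ..., calc(12)=665

Answer: 665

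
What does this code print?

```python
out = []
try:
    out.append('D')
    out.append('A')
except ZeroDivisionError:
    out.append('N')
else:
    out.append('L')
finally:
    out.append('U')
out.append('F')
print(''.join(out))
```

Execution trace: 'D' (try body) → 'A' (try body, no exception) → 'L' (else) → 'U' (finally) → 'F' (after the try/except). Output: DALUF

Answer: DALUF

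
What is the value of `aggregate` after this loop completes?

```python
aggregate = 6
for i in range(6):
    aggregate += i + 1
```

Start at 6, add 1 to 6 = 27
`aggregate` takes the values: 6 → 7 → 9 → 12 → 16 → 21 → 27

Answer: 27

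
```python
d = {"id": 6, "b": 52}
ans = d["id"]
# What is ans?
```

Trace:
`d = {"id": 6, "b": 52}` → d = {'id': 6, 'b': 52}
`ans = d["id"]` → ans = 6
So ans = 6

Answer: 6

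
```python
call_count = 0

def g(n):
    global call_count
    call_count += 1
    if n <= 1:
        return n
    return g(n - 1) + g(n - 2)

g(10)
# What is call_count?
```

Calls(n) = 1 + Calls(n-1) + Calls(n-2); Calls(0)=Calls(1)=1. For n=10 this gives 177.

Answer: 177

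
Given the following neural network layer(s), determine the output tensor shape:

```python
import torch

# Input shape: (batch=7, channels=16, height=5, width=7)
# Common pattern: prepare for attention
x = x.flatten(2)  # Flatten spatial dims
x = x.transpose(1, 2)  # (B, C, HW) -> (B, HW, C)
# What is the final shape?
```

Input: (7, 16, 5, 7) -> after flatten(2): (7, 16, 35) -> Output: (7, 35, 16)

Answer: (7, 35, 16)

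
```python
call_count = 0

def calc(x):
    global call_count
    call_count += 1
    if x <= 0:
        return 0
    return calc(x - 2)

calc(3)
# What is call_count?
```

Linear recursion stepping by 2: 3 calls from x=3 down to ≤0.

Answer: 3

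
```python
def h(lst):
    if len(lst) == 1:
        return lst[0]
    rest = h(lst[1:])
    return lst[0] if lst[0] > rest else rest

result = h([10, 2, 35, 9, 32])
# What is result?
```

Recursive max over [10, 2, 35, 9, 32] = 35

Answer: 35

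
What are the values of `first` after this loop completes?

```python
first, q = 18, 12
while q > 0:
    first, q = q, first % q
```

GCD of 18 and 12
`first` takes the values: 18 → 12 → 6

Answer: 6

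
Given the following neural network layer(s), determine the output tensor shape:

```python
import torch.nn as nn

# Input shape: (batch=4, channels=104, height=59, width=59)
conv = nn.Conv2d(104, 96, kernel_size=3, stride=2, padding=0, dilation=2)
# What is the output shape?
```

Input: (4, 104, 59, 59) -> Output: (4, 96, 28, 28)

Answer: (4, 96, 28, 28)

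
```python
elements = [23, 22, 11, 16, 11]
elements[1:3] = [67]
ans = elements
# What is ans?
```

Trace:
`elements = [23, 22, 11, 16, 11]` → elements = [23, 22, 11, 16, 11]
`elements[1:3] = [67]` → elements = [23, 67, 16, 11]
`ans = elements` → ans = [23, 67, 16, 11]
So ans = [23, 67, 16, 11]

Answer: [23, 67, 16, 11]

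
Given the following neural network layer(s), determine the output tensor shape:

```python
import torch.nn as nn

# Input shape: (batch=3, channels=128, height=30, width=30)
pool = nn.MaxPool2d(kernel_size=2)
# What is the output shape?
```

Input: (3, 128, 30, 30) -> Output: (3, 128, 15, 15)

Answer: (3, 128, 15, 15)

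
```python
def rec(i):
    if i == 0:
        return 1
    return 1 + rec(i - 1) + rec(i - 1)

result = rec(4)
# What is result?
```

rec(i) = 1 + 2·rec(i-1), rec(0)=1. Closed form: (1+1)·2^4 - 1 = 31.

Answer: 31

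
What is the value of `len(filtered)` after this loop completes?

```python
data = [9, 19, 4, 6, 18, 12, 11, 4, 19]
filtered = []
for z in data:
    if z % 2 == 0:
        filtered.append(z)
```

Count even numbers in [9, 19, 4, 6, 18, 12, 11, 4, 19]
`filtered` takes the values: [] → [4] → [4, 6] → [4, 6, 18] → [4, 6, 18, 12] → [4, 6, 18, 12, 4]
So `len(filtered)` = 5

Answer: 5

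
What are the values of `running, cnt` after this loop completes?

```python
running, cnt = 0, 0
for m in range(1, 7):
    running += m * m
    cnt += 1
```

Sum of squares and count
`running, cnt` takes the values: (0, 0) → (1, 0) → (1, 1) → (5, 1) → (5, 2) → (14, 2) → (14, 3) → (30, 3) → (30, 4) → (55, 4) → (55, 5) → (91, 5) → (91, 6)

Answer: 91, 6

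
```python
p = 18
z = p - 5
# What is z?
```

Trace:
`p = 18` → p = 18
`z = p - 5` → z = 13
So z = 13

Answer: 13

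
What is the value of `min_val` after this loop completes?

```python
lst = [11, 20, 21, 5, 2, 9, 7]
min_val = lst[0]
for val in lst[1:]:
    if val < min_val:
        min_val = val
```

Minimum of [11, 20, 21, 5, 2, 9, 7]
`min_val` takes the values: 11 → 5 → 2

Answer: 2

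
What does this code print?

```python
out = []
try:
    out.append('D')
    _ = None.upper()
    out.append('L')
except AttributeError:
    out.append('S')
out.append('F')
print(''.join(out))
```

Execution trace: 'D' (try body) → 'S' (except AttributeError) → 'F' (after the try/except). Output: DSF

Answer: DSF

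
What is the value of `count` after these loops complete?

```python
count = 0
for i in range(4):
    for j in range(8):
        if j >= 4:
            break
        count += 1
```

Inner breaks at 4, outer runs 4 times
`count` takes the values: 0 → 1 → 2 → 3 → 4 → 5 → 6 → 7 → 8 → 9 → 10 → 11 → 12 → 13 → 14 → 15 → 16

Answer: 16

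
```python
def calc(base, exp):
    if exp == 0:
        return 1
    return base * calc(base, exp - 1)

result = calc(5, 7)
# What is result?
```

calc(5, 7) = 5 * 5 * 5 * 5 * 5 * 5 * 5 = 78125

Answer: 78125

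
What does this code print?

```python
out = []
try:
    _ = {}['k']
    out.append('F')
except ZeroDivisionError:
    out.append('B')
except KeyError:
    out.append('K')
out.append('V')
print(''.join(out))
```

Execution trace: 'K' (except KeyError) → 'V' (after the try/except). Output: KV

Answer: KV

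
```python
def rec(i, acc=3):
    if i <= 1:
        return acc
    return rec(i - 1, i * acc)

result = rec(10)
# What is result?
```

Accumulator trace (n, acc): (10, 3) -> (9, 30) -> (8, 270) -> (7, 2160) -> (6, 15120) -> (5, 90720) -> (4, 453600) -> (3, 1814400) -> (2, 5443200) -> (1, 10886400) -> return 10886400

Answer: 10886400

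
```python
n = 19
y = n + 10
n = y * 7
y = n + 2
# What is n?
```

Trace:
`n = 19` → n = 19
`y = n + 10` → y = 29
`n = y * 7` → n = 203
`y = n + 2` → y = 205
So n = 203

Answer: 203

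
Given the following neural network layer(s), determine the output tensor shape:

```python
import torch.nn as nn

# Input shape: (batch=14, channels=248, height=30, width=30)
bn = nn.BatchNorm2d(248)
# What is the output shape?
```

Input: (14, 248, 30, 30) -> Output: (14, 248, 30, 30)

Answer: (14, 248, 30, 30)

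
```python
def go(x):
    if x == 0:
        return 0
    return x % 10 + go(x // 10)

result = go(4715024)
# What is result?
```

Sum of digits of 4715024: 4 + 2 + 0 + 5 + 1 + 7 + 4 = 23

Answer: 23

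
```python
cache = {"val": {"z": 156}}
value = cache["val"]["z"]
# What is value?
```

Trace:
`cache = {"val": {"z": 156}}` → cache = {'val': {'z': 156}}
`value = cache["val"]["z"]` → value = 156
So value = 156

Answer: 156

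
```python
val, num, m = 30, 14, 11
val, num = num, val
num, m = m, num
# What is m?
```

Trace:
`val, num, m = 30, 14, 11` → val = 30; num = 14; m = 11
`val, num = num, val` → val = 14; num = 30
`num, m = m, num` → num = 11; m = 30
So m = 30

Answer: 30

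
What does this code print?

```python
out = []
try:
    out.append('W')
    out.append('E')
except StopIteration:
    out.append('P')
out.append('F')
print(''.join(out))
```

Execution trace: 'W' (try body) → 'E' (try body, no exception) → 'F' (after the try/except). Output: WEF

Answer: WEF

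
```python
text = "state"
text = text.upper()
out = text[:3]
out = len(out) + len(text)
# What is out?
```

Trace:
`text = "state"` → text = 'state'
`text = text.upper()` → text = 'STATE'
`out = text[:3]` → out = 'STA'
`out = len(out) + len(text)` → out = 8
So out = 8

Answer: 8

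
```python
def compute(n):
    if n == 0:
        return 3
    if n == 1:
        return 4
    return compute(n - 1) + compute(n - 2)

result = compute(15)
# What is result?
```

Build up from base cases: compute(0)=3, compute(1)=4, compute(2)=7, compute(3)=11, compute(4)=18, compute(5)=29, compute(6)=47, ..., compute(15)=3571

Answer: 3571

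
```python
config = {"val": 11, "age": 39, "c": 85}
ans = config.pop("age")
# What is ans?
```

Trace:
`config = {"val": 11, "age": 39, "c": 85}` → config = {'val': 11, 'age': 39, 'c': 85}
`ans = config.pop("age")` → config = {'val': 11, 'c': 85}; ans = 39
So ans = 39

Answer: 39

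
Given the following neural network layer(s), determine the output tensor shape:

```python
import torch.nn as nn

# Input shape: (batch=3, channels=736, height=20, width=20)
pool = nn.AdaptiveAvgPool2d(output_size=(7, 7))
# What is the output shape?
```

Input: (3, 736, 20, 20) -> Output: (3, 736, 7, 7)

Answer: (3, 736, 7, 7)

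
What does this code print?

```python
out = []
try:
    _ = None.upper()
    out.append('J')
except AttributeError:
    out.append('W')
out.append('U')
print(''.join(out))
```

Execution trace: 'W' (except AttributeError) → 'U' (after the try/except). Output: WU

Answer: WU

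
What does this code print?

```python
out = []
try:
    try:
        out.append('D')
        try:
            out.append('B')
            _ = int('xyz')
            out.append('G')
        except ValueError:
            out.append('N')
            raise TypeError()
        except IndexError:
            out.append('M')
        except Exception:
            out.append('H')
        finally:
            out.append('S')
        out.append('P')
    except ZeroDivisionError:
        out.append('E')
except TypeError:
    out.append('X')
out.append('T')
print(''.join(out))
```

Execution trace: 'D' (try body) → 'B' (inner try body) → 'N' (inner except ValueError) → 'S' (inner finally) → 'X' (outer except TypeError) → 'T' (after the try/except). Output: DBNSXT

Answer: DBNSXT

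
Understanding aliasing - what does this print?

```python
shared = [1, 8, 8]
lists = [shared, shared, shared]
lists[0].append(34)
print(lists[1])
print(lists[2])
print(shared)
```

Key concept: list of same reference.
Step by step:
`shared = [1, 8, 8]` → shared = [1, 8, 8]
`lists = [shared, shared, shared]` → lists = [[1, 8, 8], [1, 8, 8], [1, 8, 8]]
`lists[0].append(34)` → shared = [1, 8, 8, 34]; lists = [[1, 8, 8, 34], [1, 8, 8, 34], [1, 8, 8, 34]]
`print(lists[1])` → prints [1, 8, 8, 34]
`print(lists[2])` → prints [1, 8, 8, 34]
`print(shared)` → prints [1, 8, 8, 34]

Answer:
[1, 8, 8, 34]
[1, 8, 8, 34]
[1, 8, 8, 34]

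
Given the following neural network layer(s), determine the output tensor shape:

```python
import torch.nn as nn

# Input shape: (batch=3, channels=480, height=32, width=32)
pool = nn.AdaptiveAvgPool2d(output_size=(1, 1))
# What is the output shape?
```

Input: (3, 480, 32, 32) -> Output: (3, 480, 1, 1)

Answer: (3, 480, 1, 1)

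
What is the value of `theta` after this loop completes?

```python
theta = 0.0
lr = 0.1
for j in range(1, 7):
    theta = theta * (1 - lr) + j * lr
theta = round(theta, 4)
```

Moving average with lr=0.1
`theta` takes the values: 0.0 → 0.1 → 0.29 → 0.561 → 0.9049 → 1.31441 → 1.782969 → 1.783

Answer: 1.783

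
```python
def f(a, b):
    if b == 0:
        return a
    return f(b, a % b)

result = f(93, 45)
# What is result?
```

f(93, 45) -> f(45, 3) -> f(3, 0) -> 3

Answer: 3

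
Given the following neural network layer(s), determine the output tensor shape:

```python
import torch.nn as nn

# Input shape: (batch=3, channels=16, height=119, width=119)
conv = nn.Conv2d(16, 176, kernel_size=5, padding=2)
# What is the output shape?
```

Input: (3, 16, 119, 119) -> Output: (3, 176, 119, 119)

Answer: (3, 176, 119, 119)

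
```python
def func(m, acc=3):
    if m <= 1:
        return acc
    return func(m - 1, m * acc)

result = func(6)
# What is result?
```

Accumulator trace (n, acc): (6, 3) -> (5, 18) -> (4, 90) -> (3, 360) -> (2, 1080) -> (1, 2160) -> return 2160

Answer: 2160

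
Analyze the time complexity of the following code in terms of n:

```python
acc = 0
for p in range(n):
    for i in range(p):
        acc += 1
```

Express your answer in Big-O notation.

Each loop level contributes: n × n. Multiplying the contributions gives O(n^2).

Answer: O(n^2)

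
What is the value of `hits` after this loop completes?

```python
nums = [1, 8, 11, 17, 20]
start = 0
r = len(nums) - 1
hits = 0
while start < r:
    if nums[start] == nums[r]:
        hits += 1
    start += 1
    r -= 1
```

Count matching pairs from ends
`hits` takes the values: 0

Answer: 0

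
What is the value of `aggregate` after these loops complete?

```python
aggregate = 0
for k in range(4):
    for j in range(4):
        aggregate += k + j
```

Sum of all k+j for k,j in 4x4
`aggregate` takes the values: 0 → 1 → 3 → 6 → 7 → 9 → 12 → 16 → 18 → 21 → 25 → 30 → 33 → 37 → 42 → 48

Answer: 48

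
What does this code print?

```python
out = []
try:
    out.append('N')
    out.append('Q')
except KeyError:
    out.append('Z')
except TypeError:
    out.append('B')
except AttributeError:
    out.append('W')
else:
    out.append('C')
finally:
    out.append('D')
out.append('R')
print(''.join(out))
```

Execution trace: 'N' (try body) → 'Q' (try body, no exception) → 'C' (else) → 'D' (finally) → 'R' (after the try/except). Output: NQCDR

Answer: NQCDR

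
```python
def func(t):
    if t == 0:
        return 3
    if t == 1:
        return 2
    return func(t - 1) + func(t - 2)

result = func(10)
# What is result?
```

Build up from base cases: func(0)=3, func(1)=2, func(2)=5, func(3)=7, func(4)=12, func(5)=19, func(6)=31, ..., func(10)=212

Answer: 212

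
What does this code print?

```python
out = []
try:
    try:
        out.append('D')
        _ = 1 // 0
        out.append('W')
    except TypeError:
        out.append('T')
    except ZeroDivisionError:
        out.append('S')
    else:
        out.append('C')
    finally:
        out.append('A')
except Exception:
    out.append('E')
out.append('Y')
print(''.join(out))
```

Execution trace: 'D' (inner try body) → 'S' (inner except ZeroDivisionError) → 'A' (inner finally) → 'Y' (after the try/except). Output: DSAY

Answer: DSAY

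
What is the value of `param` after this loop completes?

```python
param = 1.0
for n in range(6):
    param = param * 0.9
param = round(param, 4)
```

Exponential decay: 1.0 * 0.9^6
`param` takes the values: 1.0 → 0.9 → 0.81 → 0.729 → 0.6561 → 0.59049 → 0.531441 → 0.5314

Answer: 0.5314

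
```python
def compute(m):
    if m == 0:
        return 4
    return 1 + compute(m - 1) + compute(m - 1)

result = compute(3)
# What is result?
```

compute(m) = 1 + 2·compute(m-1), compute(0)=4. Closed form: (4+1)·2^3 - 1 = 39.

Answer: 39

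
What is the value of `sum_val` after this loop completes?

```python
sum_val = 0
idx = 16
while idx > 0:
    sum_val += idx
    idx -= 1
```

Sum 16 down to 1
`sum_val` takes the values: 0 → 16 → 31 → 45 → 58 → 70 → 81 → 91 → 100 → 108 → 115 → 121 → 126 → 130 → 133 → 135 → 136

Answer: 136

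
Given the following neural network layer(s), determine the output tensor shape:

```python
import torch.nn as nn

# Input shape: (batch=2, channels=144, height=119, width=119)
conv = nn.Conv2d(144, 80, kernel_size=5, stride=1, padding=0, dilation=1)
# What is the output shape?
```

Input: (2, 144, 119, 119) -> Output: (2, 80, 115, 115)

Answer: (2, 80, 115, 115)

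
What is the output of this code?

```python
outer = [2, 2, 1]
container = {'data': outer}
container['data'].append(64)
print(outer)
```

Key concept: dict holds reference to list.
Step by step:
`outer = [2, 2, 1]` → outer = [2, 2, 1]
`container = {'data': outer}` → container = {'data': [2, 2, 1]}
`container['data'].append(64)` → outer = [2, 2, 1, 64]; container = {'data': [2, 2, 1, 64]}
`print(outer)` → prints [2, 2, 1, 64]

Answer: [2, 2, 1, 64]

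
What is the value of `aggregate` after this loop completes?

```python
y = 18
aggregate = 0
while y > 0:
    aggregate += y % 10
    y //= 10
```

Sum digits of 18
`aggregate` takes the values: 0 → 8 → 9

Answer: 9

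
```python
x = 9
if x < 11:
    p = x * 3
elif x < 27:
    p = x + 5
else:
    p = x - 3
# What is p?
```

Trace:
`x = 9` → x = 9
`if x < 11: ...` → x < 11 is True → p = 27
So p = 27

Answer: 27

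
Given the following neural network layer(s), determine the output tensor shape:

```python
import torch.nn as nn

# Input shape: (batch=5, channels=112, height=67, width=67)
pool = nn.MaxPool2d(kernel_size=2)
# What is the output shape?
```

Input: (5, 112, 67, 67) -> Output: (5, 112, 33, 33)

Answer: (5, 112, 33, 33)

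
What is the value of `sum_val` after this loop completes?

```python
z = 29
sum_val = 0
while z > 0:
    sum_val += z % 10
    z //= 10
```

Sum digits of 29
`sum_val` takes the values: 0 → 9 → 11

Answer: 11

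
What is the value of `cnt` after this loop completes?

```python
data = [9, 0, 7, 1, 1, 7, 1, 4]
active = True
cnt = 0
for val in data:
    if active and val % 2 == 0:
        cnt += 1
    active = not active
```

Count even values at even positions
`cnt` takes the values: 0

Answer: 0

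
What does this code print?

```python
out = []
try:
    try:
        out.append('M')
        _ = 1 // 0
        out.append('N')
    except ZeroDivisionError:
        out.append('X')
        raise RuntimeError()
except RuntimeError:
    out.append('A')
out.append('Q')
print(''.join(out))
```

Execution trace: 'M' (inner try body) → 'X' (inner except ZeroDivisionError) → 'A' (outer except RuntimeError) → 'Q' (after the try/except). Output: MXAQ

Answer: MXAQ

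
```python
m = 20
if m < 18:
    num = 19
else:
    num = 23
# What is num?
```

Trace:
`m = 20` → m = 20
`if m < 18: ...` → m < 18 is False, take else branch → num = 23
So num = 23

Answer: 23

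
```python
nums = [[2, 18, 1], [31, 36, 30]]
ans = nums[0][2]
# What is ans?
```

Trace:
`nums = [[2, 18, 1], [31, 36, 30]]` → nums = [[2, 18, 1], [31, 36, 30]]
`ans = nums[0][2]` → ans = 1
So ans = 1

Answer: 1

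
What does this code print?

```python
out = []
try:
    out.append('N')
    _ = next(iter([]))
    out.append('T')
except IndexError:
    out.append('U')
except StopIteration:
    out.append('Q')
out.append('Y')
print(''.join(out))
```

Execution trace: 'N' (try body) → 'Q' (except StopIteration) → 'Y' (after the try/except). Output: NQY

Answer: NQY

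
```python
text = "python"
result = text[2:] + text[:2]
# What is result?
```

Trace:
`text = "python"` → text = 'python'
`result = text[2:] + text[:2]` → result = 'thonpy'
So result = 'thonpy'

Answer: 'thonpy'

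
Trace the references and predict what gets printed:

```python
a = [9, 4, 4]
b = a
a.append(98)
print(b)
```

Key concept: basic list aliasing.
Step by step:
`a = [9, 4, 4]` → a = [9, 4, 4]
`b = a` → b = [9, 4, 4] (same object as a)
`a.append(98)` → a = [9, 4, 4, 98] (same object as b); b = [9, 4, 4, 98] (same object as a)
`print(b)` → prints [9, 4, 4, 98]

Answer: [9, 4, 4, 98]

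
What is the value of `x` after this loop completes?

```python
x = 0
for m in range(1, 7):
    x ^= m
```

XOR of 1 to 6
`x` takes the values: 0 → 1 → 3 → 0 → 4 → 1 → 7

Answer: 7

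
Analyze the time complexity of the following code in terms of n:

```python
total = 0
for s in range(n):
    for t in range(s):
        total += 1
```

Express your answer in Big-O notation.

Each loop level contributes: n × n. Multiplying the contributions gives O(n^2).

Answer: O(n^2)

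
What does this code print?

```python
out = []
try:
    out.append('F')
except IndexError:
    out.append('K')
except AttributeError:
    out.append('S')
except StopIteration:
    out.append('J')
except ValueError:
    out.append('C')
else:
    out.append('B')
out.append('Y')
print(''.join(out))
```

Execution trace: 'F' (try body, no exception) → 'B' (else) → 'Y' (after the try/except). Output: FBY

Answer: FBY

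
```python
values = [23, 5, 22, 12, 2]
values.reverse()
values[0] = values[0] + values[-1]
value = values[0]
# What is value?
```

Trace:
`values = [23, 5, 22, 12, 2]` → values = [23, 5, 22, 12, 2]
`values.reverse()` → values = [2, 12, 22, 5, 23]
`values[0] = values[0] + values[-1]` → values = [25, 12, 22, 5, 23]
`value = values[0]` → value = 25
So value = 25

Answer: 25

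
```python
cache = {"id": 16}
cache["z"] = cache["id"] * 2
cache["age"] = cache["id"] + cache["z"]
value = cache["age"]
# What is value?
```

Trace:
`cache = {"id": 16}` → cache = {'id': 16}
`cache["z"] = cache["id"] * 2` → cache = {'id': 16, 'z': 32}
`cache["age"] = cache["id"] + cache["z"]` → cache = {'id': 16, 'z': 32, 'age': 48}
`value = cache["age"]` → value = 48
So value = 48

Answer: 48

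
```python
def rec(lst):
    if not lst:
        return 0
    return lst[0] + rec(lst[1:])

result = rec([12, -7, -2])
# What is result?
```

12 + (-7) + (-2) + 0 = 3

Answer: 3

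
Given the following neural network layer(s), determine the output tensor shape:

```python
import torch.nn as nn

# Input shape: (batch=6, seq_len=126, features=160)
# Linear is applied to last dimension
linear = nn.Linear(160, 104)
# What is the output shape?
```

Input: (6, 126, 160) -> Output: (6, 126, 104)

Answer: (6, 126, 104)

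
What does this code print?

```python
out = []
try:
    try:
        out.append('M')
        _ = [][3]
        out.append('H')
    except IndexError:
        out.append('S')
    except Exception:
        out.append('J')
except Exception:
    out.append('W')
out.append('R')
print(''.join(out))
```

Execution trace: 'M' (inner try body) → 'S' (inner except IndexError) → 'R' (after the try/except). Output: MSR

Answer: MSR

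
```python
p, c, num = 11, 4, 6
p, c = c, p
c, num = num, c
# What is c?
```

Trace:
`p, c, num = 11, 4, 6` → p = 11; c = 4; num = 6
`p, c = c, p` → p = 4; c = 11
`c, num = num, c` → c = 6; num = 11
So c = 6

Answer: 6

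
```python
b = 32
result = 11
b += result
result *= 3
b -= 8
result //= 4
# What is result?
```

Trace:
`b = 32` → b = 32
`result = 11` → result = 11
`b += result` → b = 43
`result *= 3` → result = 33
`b -= 8` → b = 35
`result //= 4` → result = 8
So result = 8

Answer: 8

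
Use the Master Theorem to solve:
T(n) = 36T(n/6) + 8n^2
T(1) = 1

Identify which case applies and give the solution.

a=36, b=6, f(n)=8n^2. log_6(36) = 2. Since c=2 = 2, Case 2 applies: T(n) = Θ(n^log_b(a) · log n) = O(n^2 log n).

Answer: O(n^2 log n) - Case 2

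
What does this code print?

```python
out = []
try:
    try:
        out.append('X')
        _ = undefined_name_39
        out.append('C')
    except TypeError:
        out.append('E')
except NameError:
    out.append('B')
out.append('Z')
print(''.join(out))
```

Execution trace: 'X' (inner try body) → 'B' (outer except NameError) → 'Z' (after the try/except). Output: XBZ

Answer: XBZ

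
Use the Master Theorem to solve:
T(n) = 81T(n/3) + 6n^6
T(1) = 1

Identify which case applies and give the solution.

a=81, b=3, f(n)=6n^6. log_3(81) = 4. Since c=6 > 4 and the regularity condition holds (81(n/3)^6 = (81/3^6)n^6 with 81/3^6 < 1), Case 3 applies: T(n) = Θ(f(n)) = O(n^6).

Answer: O(n^6) - Case 3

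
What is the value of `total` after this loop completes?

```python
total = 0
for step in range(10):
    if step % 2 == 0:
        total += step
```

Sum of even numbers 0 to 9
`total` takes the values: 0 → 2 → 6 → 12 → 20

Answer: 20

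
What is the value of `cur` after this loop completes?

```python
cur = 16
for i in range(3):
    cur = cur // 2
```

Halve 3 times: 16 // 2^3 = 2
`cur` takes the values: 16 → 8 → 4 → 2

Answer: 2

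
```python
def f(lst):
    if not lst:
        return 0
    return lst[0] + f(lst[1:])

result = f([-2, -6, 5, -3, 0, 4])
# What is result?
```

(-2) + (-6) + 5 + (-3) + 0 + 4 + 0 = -2

Answer: -2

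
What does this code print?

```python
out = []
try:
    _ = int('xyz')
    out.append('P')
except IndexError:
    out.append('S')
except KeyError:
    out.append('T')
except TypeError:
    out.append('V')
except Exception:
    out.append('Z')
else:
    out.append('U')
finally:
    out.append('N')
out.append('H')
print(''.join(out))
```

Execution trace: 'Z' (except Exception) → 'N' (finally) → 'H' (after the try/except). Output: ZNH

Answer: ZNH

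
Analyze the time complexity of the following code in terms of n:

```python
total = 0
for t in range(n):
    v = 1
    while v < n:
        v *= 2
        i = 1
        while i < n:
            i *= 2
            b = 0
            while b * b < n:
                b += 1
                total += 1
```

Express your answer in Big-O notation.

Each loop level contributes: n × log n × log n × √n. Multiplying the contributions gives O(n√n log² n).

Answer: O(n√n log² n)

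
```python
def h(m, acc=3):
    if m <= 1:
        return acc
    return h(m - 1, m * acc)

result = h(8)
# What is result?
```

Accumulator trace (n, acc): (8, 3) -> (7, 24) -> (6, 168) -> (5, 1008) -> (4, 5040) -> (3, 20160) -> (2, 60480) -> (1, 120960) -> return 120960

Answer: 120960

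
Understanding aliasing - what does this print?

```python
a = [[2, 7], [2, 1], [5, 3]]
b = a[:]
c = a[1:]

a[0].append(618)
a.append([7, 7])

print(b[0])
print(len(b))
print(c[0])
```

Key concept: slice with nested mutation.
Step by step:
`a = [[2, 7], [2, 1], [5, 3]]` → a = [[2, 7], [2, 1], [5, 3]]
`b = a[:]` → b = [[2, 7], [2, 1], [5, 3]]
`c = a[1:]` → c = [[2, 1], [5, 3]]
`a[0].append(618)` → a = [[2, 7, 618], [2, 1], [5, 3]]; b = [[2, 7, 618], [2, 1], [5, 3]]
`a.append([7, 7])` → a = [[2, 7, 618], [2, 1], [5, 3], [7, 7]]
`print(b[0])` → prints [2, 7, 618]
`print(len(b))` → prints 3
`print(c[0])` → prints [2, 1]

Answer:
[2, 7, 618]
3
[2, 1]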